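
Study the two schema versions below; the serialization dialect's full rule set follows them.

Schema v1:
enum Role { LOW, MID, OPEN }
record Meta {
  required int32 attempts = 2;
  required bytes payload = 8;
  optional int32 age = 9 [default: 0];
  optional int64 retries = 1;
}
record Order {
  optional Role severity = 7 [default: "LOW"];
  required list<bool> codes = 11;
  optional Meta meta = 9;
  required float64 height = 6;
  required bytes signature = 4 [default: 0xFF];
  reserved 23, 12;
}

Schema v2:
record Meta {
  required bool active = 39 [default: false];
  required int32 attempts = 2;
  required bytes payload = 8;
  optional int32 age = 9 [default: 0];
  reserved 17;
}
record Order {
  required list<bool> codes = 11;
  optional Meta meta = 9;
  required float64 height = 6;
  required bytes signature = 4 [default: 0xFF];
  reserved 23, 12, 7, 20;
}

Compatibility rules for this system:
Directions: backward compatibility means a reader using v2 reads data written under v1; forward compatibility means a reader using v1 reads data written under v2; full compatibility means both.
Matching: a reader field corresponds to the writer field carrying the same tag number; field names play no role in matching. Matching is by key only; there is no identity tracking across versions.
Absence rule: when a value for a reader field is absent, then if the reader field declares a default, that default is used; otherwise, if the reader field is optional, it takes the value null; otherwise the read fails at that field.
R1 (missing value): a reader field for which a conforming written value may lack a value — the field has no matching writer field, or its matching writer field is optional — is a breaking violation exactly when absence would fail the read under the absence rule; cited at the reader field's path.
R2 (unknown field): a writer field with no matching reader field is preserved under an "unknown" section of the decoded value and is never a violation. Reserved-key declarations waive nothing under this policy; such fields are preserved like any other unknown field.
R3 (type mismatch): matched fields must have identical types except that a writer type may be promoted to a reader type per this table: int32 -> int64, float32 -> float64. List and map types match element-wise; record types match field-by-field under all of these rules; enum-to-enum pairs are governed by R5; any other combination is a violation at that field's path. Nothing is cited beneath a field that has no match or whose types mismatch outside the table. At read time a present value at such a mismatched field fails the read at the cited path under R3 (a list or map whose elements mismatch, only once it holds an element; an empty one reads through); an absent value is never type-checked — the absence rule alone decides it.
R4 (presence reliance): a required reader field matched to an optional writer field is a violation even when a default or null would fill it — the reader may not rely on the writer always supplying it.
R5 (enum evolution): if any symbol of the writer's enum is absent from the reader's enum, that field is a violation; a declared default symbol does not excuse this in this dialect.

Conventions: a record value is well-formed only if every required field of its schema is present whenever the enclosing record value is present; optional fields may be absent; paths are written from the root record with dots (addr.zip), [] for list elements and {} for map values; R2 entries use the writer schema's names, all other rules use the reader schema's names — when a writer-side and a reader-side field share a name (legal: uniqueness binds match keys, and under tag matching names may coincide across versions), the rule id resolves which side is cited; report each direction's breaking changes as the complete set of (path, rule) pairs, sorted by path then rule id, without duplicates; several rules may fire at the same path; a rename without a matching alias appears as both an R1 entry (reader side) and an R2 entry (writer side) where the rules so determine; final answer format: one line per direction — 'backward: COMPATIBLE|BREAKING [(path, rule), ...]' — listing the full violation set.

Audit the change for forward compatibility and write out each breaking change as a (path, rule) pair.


forward: COMPATIBLE []

each type pair in Order: writer, then reader
checking forward for Order: reader v1 against writer v2:
  severity has no writer counterpart
  writer required, list<bool> -> list<bool>: reader codes maps from writer codes
  writer optional, Meta -> Meta: reader meta maps from writer meta
  writer required, float64 -> float64: reader height maps from writer height
  writer required, bytes -> bytes: reader signature maps from writer signature
  writer required, int32 -> int32: reader meta.attempts maps from writer meta.attempts
  writer required, bytes -> bytes: reader meta.payload maps from writer meta.payload
  writer optional, int32 -> int32: reader meta.age maps from writer meta.age
  meta.retries has no writer counterpart
  leftover writer field: meta.active
  => forward verdict for Order: COMPATIBLE, no violations
diffs on Order not affecting the asked answer:
  removed field severity from record Order (its key 7 joins the reserved list) -> no rule fires on it in Order's dialect; the asked verdict holds
  removed field retries from record Meta -> no rule fires on it in Order's dialect; the asked verdict holds
  added field active to record Meta: required bool, tag 39, default false (in v2 it sits immediately before attempts) -> no rule fires on it in Order's dialect; the asked verdict holds


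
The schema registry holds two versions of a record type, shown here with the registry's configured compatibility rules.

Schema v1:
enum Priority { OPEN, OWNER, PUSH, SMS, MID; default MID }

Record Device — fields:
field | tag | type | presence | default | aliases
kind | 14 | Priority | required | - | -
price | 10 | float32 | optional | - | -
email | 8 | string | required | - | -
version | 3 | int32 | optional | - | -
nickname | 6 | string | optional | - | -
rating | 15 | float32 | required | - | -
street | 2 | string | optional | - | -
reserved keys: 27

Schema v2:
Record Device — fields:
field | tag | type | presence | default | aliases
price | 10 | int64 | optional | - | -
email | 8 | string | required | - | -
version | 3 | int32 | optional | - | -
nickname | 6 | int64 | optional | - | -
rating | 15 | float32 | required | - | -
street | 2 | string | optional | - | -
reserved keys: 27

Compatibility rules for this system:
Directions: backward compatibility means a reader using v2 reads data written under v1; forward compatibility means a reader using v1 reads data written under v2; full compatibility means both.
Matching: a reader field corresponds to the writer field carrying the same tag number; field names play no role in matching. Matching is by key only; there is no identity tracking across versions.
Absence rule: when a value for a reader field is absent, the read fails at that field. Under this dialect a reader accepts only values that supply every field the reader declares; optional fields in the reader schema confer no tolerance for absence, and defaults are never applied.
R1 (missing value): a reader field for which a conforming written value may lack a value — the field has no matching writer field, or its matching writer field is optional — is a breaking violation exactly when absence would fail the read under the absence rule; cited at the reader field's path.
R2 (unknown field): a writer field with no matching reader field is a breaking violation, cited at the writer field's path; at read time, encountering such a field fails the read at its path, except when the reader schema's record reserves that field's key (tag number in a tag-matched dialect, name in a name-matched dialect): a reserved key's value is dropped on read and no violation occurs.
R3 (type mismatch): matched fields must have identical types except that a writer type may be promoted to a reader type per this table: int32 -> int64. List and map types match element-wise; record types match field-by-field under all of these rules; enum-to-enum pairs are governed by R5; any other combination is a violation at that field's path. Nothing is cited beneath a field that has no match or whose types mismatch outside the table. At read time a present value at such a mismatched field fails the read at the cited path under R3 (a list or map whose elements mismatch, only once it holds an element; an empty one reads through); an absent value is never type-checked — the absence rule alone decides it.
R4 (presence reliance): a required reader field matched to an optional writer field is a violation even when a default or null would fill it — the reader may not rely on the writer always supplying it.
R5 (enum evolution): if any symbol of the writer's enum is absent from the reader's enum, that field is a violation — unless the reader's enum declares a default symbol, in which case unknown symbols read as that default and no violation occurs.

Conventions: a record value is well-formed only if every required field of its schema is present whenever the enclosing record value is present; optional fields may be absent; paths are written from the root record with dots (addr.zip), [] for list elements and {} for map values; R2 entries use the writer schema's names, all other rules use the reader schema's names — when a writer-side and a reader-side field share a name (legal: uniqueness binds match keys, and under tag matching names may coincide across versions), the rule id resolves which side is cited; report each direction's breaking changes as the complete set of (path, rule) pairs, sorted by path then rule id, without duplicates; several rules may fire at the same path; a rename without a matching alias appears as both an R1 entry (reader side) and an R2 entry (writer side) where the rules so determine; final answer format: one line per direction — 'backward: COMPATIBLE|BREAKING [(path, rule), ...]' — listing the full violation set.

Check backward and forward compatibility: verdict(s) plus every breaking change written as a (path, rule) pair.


the writer's type comes first in each Device pair
backward on Device — v2 reading data written by v1:
  float32 -> int64, writer optional: price aligns to price
  string -> string, writer required: email aligns to email
  int32 -> int32, writer optional: version aligns to version
  string -> int64, writer optional: nickname aligns to nickname
  float32 -> float32, writer required: rating aligns to rating
  string -> string, writer optional: street aligns to street
  writer kind: unknown to reader
  rule R2 violated at kind
  rule R1 violated at nickname
  rule R3 violated at nickname
  rule R1 violated at price
  rule R3 violated at price
  rule R1 violated at street
  rule R1 violated at version
  => 7 violation(s): backward is BREAKING for Device
forward on Device — v1 reading data written by v2:
  no writer field matches reader kind
  int64 -> float32, writer optional: price aligns to price
  string -> string, writer required: email aligns to email
  int32 -> int32, writer optional: version aligns to version
  int64 -> string, writer optional: nickname aligns to nickname
  float32 -> float32, writer required: rating aligns to rating
  string -> string, writer optional: street aligns to street
  rule R1 violated at kind
  rule R1 violated at nickname
  rule R3 violated at nickname
  rule R1 violated at price
  rule R3 violated at price
  rule R1 violated at street
  rule R1 violated at version
  => 7 violation(s): forward is BREAKING for Device

backward: BREAKING [(kind, R2), (nickname, R1), (nickname, R3), (price, R1), (price, R3), (street, R1), (version, R1)]; forward: BREAKING [(kind, R1), (nickname, R1), (nickname, R3), (price, R1), (price, R3), (street, R1), (version, R1)]


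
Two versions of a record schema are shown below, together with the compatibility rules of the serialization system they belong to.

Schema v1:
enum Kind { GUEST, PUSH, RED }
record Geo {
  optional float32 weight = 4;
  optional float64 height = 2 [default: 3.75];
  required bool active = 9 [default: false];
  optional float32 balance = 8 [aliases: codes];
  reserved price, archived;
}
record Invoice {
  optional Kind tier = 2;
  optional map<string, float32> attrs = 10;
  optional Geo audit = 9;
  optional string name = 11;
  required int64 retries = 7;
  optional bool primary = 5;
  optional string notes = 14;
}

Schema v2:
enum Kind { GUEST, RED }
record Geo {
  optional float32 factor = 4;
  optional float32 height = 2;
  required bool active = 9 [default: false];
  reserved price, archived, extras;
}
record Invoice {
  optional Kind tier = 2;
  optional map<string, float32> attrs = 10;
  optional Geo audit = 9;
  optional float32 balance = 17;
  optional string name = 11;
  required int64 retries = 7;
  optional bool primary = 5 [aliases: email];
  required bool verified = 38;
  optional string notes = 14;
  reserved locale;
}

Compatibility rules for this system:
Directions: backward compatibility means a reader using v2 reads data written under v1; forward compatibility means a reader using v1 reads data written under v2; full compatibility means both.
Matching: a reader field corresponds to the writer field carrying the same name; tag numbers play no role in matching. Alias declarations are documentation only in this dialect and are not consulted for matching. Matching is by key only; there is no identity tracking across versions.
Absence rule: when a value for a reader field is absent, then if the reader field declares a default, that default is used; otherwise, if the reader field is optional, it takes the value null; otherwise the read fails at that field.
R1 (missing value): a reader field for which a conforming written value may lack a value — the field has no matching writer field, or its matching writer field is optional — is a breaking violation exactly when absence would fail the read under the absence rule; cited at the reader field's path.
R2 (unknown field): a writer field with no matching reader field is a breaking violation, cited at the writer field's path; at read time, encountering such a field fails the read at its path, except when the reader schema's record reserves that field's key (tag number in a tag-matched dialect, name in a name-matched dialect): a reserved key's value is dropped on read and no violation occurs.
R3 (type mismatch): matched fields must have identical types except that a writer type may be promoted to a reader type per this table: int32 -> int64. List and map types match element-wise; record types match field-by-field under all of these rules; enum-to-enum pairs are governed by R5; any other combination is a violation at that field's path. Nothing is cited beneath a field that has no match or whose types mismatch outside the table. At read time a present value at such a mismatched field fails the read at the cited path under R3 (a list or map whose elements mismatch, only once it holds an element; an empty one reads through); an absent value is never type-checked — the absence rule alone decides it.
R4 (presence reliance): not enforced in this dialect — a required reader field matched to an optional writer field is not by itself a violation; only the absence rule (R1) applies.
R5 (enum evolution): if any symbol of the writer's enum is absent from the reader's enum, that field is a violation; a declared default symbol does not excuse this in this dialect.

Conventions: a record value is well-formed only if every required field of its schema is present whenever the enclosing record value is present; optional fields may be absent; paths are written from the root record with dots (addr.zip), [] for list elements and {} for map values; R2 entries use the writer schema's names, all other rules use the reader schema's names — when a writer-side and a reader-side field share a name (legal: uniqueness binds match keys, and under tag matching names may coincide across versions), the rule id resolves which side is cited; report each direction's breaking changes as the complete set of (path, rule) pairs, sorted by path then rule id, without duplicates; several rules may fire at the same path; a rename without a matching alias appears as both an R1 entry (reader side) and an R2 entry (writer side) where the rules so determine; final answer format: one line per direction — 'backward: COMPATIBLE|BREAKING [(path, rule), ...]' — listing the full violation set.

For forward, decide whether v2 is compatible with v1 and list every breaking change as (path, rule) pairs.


arrows below run writer -> reader for Invoice
forward analysis of Invoice with v1 as reader and v2 as writer:
  tier <- tier (Kind -> Kind, writer optional)
  attrs <- attrs (map<string, float32> -> map<string, float32>, writer optional)
  audit <- audit (Geo -> Geo, writer optional)
  name <- name (string -> string, writer optional)
  retries <- retries (int64 -> int64, writer required)
  primary <- primary (bool -> bool, writer optional)
  notes <- notes (string -> string, writer optional)
  writer field balance has no reader counterpart
  writer field verified has no reader counterpart
  audit.weight: no writer match
  audit.height <- audit.height (float32 -> float64, writer optional)
  audit.active <- audit.active (bool -> bool, writer required)
  audit.balance: no writer match
  writer field audit.factor has no reader counterpart
  violation R2 at audit.factor
  violation R3 at audit.height
  violation R2 at balance
  violation R2 at verified
  forward on Invoice therefore BREAKING (4)
ruling out the remaining Invoice differences:
  enum Kind (field tier in record Invoice): symbol PUSH removed -> affects backward compatibility only, which is not asked
  removed field balance from record Geo -> affects backward compatibility only, which is not asked

forward: BREAKING [(audit.factor, R2), (audit.height, R3), (balance, R2), (verified, R2)]


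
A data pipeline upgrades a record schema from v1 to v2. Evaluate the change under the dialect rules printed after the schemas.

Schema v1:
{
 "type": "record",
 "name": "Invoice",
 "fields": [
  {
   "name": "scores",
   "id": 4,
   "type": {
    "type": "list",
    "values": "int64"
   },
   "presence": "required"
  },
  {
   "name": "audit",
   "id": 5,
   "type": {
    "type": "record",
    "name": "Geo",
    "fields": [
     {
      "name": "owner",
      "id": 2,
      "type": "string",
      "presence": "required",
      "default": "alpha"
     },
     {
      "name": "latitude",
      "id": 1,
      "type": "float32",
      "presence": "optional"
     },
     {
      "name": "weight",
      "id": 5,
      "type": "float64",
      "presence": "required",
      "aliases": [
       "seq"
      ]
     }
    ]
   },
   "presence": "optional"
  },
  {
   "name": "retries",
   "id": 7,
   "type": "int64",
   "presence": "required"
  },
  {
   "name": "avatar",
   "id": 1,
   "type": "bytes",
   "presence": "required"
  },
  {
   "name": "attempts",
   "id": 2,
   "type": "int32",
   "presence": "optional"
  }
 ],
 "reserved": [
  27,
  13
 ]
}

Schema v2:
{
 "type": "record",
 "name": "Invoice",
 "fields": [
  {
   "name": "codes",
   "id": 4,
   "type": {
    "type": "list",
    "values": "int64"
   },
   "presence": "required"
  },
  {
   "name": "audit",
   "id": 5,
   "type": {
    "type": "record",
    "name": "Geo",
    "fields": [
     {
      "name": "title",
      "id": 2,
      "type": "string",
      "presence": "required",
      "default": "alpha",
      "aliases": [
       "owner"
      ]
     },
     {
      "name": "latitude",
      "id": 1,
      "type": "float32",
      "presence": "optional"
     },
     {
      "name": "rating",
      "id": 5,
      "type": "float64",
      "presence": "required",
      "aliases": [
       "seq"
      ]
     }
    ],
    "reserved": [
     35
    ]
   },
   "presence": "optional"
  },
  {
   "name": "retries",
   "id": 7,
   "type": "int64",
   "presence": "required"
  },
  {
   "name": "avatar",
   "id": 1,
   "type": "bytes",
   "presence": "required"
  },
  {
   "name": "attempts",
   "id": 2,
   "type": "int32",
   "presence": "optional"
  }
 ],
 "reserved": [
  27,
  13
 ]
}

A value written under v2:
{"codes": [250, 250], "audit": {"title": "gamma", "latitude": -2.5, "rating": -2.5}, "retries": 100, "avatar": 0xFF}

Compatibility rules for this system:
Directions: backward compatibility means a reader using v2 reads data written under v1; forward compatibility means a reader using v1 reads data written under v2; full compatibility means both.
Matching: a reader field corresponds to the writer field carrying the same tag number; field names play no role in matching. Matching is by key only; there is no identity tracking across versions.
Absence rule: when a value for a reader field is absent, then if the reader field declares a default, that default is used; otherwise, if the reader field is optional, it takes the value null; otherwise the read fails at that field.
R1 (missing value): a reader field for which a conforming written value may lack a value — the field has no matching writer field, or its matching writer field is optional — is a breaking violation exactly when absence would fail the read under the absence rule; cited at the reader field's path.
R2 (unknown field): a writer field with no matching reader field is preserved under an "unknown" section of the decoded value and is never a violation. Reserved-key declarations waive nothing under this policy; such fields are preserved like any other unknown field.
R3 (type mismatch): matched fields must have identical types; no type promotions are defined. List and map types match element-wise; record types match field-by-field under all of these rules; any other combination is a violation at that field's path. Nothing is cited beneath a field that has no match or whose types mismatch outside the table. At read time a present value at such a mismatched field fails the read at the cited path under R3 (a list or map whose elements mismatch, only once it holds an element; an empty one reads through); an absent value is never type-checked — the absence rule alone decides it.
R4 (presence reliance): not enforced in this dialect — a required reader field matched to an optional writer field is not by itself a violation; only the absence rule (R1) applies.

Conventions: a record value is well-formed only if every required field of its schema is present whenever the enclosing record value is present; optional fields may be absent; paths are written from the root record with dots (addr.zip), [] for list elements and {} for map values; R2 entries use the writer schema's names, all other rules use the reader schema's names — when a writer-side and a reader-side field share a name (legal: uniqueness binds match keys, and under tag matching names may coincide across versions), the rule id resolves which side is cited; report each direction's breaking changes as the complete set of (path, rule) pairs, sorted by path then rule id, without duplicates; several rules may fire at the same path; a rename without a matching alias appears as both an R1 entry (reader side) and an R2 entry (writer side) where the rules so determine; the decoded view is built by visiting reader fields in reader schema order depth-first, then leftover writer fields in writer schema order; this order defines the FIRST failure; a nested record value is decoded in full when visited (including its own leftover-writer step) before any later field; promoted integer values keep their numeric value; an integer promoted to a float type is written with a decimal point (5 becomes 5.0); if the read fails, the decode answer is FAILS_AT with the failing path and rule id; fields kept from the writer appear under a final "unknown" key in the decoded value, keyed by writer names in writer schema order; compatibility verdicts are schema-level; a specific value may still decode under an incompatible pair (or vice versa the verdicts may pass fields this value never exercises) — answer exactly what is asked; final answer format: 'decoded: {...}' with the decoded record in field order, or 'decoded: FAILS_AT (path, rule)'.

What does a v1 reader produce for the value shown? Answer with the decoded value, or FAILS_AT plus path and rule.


the writer's type comes first in each Invoice pair
decoding the Invoice value with the v1 reader:
  scores := [250, 250] (from writer codes)
  audit.owner := "gamma" (from writer title)
  audit.latitude := -2.5
  audit.weight := -2.5 (from writer rating)
  retries := 100
  avatar := 0xFF
  attempts := null (missing; optional => null)
  => decoded: {"scores": [250, 250], "audit": {"owner": "gamma", "latitude": -2.5, "weight": -2.5}, "retries": 100, "avatar": 0xFF, "attempts": null}
remaining Invoice differences; none change what is asked:
  renamed field scores to codes in record Invoice -> inert under this dialect — no rule fires on Invoice and the result does not move
  renamed field weight to rating in record Geo -> inert under this dialect — no rule fires on Invoice and the result does not move
  renamed field owner to title in record Geo (alias owner declared on the renamed field) -> inert under this dialect — no rule fires on Invoice and the result does not move

decoded: {"scores": [250, 250], "audit": {"owner": "gamma", "latitude": -2.5, "weight": -2.5}, "retries": 100, "avatar": 0xFF, "attempts": null}


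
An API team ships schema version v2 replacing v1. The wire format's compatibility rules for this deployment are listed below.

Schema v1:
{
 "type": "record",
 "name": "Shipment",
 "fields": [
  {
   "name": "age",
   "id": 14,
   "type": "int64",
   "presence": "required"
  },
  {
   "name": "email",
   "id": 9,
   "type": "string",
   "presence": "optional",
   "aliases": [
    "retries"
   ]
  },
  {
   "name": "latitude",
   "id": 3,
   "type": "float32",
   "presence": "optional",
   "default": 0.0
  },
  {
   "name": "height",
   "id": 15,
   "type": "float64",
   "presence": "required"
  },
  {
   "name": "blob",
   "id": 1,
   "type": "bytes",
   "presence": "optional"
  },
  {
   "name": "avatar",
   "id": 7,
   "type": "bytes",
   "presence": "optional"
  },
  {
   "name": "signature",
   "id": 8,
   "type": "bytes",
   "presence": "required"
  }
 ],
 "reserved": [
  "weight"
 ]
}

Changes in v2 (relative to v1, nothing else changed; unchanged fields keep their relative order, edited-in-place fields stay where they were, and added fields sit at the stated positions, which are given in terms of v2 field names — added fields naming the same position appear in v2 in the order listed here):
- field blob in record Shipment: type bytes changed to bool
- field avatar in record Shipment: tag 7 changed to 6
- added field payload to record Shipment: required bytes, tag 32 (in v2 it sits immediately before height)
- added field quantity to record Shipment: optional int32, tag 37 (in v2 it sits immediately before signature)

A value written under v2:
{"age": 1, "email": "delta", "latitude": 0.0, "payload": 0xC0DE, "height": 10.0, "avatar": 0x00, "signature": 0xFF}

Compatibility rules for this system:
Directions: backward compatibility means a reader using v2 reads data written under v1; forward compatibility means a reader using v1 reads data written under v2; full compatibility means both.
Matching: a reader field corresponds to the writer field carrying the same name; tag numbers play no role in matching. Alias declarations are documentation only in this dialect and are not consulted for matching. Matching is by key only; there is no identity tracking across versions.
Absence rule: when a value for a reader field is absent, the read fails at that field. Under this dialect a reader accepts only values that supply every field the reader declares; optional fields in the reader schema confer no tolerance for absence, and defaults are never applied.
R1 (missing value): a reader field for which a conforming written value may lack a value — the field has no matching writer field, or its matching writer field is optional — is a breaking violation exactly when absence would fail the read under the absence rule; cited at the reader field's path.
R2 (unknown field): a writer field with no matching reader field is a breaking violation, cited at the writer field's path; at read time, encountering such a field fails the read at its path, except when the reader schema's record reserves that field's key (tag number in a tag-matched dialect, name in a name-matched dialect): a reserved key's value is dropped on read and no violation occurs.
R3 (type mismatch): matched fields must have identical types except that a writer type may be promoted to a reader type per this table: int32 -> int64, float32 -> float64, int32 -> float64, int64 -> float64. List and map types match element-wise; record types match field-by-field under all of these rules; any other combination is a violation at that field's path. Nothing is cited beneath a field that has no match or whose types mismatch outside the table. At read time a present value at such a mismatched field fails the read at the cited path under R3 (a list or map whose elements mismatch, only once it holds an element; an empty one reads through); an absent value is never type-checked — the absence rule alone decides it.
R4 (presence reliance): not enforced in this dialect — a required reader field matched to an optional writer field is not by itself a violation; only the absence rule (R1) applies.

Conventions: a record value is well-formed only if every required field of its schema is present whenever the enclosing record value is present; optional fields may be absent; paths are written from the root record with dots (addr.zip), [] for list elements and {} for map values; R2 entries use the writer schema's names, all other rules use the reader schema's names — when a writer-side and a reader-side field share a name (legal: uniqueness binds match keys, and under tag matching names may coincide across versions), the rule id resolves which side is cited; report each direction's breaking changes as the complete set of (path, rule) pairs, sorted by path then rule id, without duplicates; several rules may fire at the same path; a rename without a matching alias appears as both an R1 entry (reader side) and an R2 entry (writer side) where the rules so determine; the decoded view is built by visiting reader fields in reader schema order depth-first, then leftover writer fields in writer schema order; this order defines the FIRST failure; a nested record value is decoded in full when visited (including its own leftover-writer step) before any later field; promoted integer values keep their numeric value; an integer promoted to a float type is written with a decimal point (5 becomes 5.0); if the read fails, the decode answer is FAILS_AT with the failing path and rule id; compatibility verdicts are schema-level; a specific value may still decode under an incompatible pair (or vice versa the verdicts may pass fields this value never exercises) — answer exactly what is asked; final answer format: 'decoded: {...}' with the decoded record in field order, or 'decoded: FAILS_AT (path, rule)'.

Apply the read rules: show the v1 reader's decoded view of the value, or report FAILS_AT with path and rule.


the writer's type comes first in each Shipment pair
migrating the Shipment value to v1:
  age := 1
  email := "delta"
  latitude := 0.0
  height := 10.0
  read fails at blob under R1 (no fill)
  => FAILS_AT (blob, R1)
diffs on Shipment not affecting the asked answer:
  field avatar in record Shipment: tag 7 changed to 6 -> no rule fires on it and the decoded Shipment view is identical with or without it
  added field quantity to record Shipment: optional int32, tag 37 (in v2 it sits immediately before signature) -> matters for Shipment compatibility verdicts, not for this value's decode
  added field payload to record Shipment: required bytes, tag 32 (in v2 it sits immediately before height) -> matters for Shipment compatibility verdicts, not for this value's decode

decoded: FAILS_AT (blob, R1)


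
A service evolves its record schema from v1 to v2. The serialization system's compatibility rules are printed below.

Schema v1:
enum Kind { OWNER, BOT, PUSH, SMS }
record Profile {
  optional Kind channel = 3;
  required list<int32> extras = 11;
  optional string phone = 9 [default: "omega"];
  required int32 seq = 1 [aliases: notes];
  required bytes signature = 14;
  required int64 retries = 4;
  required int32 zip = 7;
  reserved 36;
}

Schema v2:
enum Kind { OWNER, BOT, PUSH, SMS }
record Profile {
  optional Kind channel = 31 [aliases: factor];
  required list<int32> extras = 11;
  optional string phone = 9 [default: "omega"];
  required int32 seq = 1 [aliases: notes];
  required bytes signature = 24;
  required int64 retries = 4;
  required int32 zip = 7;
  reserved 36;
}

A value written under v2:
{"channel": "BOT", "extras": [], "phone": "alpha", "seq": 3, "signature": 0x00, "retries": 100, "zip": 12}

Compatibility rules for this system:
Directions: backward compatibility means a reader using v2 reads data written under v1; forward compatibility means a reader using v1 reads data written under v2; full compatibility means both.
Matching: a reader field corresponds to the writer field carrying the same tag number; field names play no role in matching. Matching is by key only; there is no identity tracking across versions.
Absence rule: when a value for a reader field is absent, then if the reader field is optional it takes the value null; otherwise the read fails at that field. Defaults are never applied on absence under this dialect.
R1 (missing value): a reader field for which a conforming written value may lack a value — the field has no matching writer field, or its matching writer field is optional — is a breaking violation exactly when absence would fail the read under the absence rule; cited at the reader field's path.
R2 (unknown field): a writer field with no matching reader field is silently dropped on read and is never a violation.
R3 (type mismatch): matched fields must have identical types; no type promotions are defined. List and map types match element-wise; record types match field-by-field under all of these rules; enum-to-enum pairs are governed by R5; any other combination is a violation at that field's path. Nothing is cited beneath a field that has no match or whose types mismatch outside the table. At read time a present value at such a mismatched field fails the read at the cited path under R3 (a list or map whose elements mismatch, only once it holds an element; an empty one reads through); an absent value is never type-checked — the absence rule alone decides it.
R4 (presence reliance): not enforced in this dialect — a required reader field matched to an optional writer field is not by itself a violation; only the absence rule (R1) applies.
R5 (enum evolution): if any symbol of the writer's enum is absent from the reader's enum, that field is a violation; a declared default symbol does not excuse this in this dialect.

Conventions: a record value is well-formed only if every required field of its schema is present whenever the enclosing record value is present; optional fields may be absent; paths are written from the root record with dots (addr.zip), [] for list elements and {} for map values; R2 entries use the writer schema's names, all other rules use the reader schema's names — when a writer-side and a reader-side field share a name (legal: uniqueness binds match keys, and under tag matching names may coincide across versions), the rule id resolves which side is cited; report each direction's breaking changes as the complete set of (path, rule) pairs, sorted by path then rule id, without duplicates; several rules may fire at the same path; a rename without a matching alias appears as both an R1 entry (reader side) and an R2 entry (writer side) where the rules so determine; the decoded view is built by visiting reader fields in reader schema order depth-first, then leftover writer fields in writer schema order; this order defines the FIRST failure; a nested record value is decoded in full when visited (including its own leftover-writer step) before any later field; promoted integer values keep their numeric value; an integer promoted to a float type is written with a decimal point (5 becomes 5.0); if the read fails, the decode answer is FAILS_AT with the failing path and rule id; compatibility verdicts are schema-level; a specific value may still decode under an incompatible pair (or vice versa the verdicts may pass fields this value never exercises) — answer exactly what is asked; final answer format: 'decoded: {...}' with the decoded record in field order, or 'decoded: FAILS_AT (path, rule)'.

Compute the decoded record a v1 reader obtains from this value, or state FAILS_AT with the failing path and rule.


the writer's type comes first in each Profile pair
migrating the Profile value to v1:
  channel := null (absent, optional -> null)
  extras := []
  phone := "alpha"
  seq := 3
  read fails at signature under R1 (no fill)
  => FAILS_AT (signature, R1)
ruling out the remaining Profile differences:
  field channel in record Profile: tag 3 changed to 31 -> inert under this dialect — no rule fires on Profile and the result does not move

decoded: FAILS_AT (signature, R1)


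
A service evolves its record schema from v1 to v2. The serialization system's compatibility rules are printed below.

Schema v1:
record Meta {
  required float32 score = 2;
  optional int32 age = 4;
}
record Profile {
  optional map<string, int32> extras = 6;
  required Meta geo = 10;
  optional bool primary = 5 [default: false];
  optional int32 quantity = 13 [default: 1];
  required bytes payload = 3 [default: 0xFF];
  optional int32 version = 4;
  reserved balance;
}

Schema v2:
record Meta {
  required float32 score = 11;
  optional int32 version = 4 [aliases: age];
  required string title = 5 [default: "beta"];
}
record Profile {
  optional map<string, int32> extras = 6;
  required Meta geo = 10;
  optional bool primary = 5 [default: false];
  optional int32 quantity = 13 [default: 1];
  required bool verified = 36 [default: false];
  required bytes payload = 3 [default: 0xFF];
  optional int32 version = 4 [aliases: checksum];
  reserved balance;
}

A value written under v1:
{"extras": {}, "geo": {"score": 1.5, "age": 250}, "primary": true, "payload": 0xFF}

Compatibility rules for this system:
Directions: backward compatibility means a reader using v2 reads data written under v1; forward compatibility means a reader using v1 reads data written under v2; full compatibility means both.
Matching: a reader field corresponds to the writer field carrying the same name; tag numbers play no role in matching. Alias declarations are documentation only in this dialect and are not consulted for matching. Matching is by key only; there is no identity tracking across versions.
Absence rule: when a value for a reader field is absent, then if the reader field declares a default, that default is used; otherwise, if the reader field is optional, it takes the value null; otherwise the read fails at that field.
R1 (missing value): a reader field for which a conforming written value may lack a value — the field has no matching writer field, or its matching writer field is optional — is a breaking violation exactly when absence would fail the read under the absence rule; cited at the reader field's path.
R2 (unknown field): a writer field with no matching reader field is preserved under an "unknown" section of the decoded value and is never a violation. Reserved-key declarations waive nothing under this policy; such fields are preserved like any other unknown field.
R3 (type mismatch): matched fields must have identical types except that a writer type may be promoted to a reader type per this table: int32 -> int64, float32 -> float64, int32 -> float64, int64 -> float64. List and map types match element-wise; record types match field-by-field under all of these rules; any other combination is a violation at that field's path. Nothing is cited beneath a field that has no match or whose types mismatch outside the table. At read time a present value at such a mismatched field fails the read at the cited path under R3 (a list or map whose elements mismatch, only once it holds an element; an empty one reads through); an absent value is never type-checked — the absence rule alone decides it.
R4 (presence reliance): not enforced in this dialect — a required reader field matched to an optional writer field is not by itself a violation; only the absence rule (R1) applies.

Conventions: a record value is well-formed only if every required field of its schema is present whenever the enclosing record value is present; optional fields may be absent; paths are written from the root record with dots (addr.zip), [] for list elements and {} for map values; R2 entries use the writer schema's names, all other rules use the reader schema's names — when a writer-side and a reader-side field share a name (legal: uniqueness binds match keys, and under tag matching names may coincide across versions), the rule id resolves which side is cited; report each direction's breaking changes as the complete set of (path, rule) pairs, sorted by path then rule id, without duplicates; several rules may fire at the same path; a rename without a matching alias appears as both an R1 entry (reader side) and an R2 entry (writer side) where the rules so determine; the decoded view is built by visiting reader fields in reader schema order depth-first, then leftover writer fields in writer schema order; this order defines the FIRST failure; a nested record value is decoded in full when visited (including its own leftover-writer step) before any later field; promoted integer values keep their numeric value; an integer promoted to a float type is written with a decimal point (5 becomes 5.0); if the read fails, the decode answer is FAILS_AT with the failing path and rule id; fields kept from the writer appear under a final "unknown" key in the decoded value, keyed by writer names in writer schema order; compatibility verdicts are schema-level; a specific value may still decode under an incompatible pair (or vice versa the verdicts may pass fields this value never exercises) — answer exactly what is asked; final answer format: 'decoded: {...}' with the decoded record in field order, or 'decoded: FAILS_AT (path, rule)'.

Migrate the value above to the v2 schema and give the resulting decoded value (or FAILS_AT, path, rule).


decoded: {"extras": {}, "geo": {"score": 1.5, "version": null, "title": "beta", "unknown": {"age": 250}}, "primary": true, "quantity": 1, "verified": false, "payload": 0xFF, "version": null}

the writer's type comes first in each Profile pair
migrating the Profile value to v2:
  extras := {}
  geo.score := 1.5
  geo.version := null (absent, optional -> null)
  geo.title := "beta" (absent -> default)
  writer geo.age: kept under "unknown"
  primary := true
  quantity := 1 (absent -> default)
  verified := false (absent -> default)
  payload := 0xFF
  version := null (absent, optional -> null)
  => decoded: {"extras": {}, "geo": {"score": 1.5, "version": null, "title": "beta", "unknown": {"age": 250}}, "primary": true, "quantity": 1, "verified": false, "payload": 0xFF, "version": null}
remaining Profile differences; none change what is asked:
  field score in record Meta: tag 2 changed to 11 -> inert under this dialect — no rule fires on Profile and the result does not move
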